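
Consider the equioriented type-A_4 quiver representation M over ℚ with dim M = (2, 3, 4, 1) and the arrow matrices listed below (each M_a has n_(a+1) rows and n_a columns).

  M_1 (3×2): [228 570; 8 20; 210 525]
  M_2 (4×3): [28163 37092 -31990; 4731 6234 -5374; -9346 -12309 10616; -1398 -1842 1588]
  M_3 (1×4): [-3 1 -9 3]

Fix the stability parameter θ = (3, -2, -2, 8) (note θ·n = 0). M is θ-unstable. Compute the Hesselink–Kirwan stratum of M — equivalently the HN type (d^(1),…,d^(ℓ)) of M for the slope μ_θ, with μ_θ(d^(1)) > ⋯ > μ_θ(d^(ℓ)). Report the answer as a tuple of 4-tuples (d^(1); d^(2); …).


Barcode: M ≅ I[1,1], I[1,2], I[2,3], I[2,4], I[3,3]^2. HN layers by μ_θ (4 steps, strictly decreasing):
  μ^(1)=8; μ^(2)=3; μ^(3)=1/2; μ^(4)=-2

((0, 0, 0, 1); (1, 0, 0, 0); (1, 1, 0, 0); (0, 2, 4, 0))


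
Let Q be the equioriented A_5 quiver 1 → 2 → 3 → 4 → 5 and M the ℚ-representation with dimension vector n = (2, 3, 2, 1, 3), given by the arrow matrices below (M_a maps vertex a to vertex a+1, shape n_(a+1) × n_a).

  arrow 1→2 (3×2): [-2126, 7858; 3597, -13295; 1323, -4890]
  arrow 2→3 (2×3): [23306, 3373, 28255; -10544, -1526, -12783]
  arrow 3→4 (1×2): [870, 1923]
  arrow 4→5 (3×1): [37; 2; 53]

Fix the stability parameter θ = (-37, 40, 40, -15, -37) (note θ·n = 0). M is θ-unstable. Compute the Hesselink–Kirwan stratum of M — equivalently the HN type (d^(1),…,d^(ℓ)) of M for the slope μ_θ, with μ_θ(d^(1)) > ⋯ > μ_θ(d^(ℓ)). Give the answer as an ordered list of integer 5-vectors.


Barcode: M ≅ I[1,3], I[1,5], I[2,2], I[5,5]^2. HN layers by μ_θ (3 steps, strictly decreasing):
  μ^(1)=40; μ^(2)=7; μ^(3)=-37

((0, 2, 1, 0, 0); (0, 1, 1, 1, 1); (2, 0, 0, 0, 2))


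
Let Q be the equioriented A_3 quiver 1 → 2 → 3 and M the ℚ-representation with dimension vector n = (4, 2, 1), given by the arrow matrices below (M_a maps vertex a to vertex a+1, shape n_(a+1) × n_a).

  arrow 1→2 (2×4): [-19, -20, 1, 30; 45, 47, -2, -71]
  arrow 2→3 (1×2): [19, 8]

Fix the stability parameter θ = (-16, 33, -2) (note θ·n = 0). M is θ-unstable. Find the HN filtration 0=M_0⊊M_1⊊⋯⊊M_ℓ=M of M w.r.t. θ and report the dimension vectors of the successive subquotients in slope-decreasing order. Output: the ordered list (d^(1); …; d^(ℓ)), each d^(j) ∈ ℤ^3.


Barcode: M ≅ I[1,1]^2, I[1,2], I[1,3]. HN layers by μ_θ (3 steps, strictly decreasing):
  μ^(1)=33; μ^(2)=31/2; μ^(3)=-16

((0, 1, 0); (0, 1, 1); (4, 0, 0))


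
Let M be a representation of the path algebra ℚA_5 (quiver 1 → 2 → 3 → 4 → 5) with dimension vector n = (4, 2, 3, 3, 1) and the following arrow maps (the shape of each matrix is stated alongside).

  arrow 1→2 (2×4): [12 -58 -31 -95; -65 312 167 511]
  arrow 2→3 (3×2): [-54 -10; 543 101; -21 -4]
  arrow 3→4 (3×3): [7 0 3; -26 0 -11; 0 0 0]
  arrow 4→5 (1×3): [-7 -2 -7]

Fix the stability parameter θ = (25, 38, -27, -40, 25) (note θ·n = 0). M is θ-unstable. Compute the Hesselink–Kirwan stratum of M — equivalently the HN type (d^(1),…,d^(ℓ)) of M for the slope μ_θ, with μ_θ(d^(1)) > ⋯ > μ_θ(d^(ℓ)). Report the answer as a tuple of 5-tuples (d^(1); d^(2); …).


Via rank(M_{q-1}∘⋯∘M_p): M ≅ I[1,1]^2, I[1,4], I[1,5], I[3,3], I[4,4].
μ_θ-semistable layers: μ^(1)=25; μ^(2)=-1; μ^(3)=-27; μ^(4)=-40

((2, 0, 0, 0, 1); (2, 2, 2, 2, 0); (0, 0, 1, 0, 0); (0, 0, 0, 1, 0))


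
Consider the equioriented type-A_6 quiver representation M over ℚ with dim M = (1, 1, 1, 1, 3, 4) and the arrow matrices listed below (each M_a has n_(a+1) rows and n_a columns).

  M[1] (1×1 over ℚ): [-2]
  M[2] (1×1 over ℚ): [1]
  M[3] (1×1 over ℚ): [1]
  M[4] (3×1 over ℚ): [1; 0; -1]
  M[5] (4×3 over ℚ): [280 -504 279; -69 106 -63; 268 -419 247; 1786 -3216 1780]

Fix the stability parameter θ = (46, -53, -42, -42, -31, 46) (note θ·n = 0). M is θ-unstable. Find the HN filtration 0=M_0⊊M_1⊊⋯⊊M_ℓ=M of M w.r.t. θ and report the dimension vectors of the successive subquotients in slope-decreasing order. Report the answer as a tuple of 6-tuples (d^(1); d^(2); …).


Interval decomposition of M: I[1,6], I[5,6]^2, I[6,6].
HN type (ℓ=3): μ^(1)=46; μ^(2)=-122/5; μ^(3)=-31

((0, 0, 0, 0, 0, 4); (1, 1, 1, 1, 1, 0); (0, 0, 0, 0, 2, 0))


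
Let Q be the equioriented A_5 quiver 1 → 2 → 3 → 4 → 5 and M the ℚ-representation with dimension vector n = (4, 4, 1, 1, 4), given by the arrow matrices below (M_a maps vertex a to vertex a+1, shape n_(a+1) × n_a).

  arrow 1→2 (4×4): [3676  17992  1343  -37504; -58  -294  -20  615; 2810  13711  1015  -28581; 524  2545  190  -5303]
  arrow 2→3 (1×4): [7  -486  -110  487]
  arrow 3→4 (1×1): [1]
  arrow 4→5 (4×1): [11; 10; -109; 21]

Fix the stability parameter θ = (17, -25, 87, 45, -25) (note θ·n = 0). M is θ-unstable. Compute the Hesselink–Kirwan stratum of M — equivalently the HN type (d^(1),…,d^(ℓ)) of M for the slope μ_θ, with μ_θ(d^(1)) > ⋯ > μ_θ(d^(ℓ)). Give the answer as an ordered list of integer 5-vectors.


Barcode: M ≅ I[1,2]^3, I[1,5], I[5,5]^3. HN layers by μ_θ (3 steps, strictly decreasing):
  μ^(1)=107/3; μ^(2)=-4; μ^(3)=-25

((0, 0, 1, 1, 1); (4, 4, 0, 0, 0); (0, 0, 0, 0, 3))


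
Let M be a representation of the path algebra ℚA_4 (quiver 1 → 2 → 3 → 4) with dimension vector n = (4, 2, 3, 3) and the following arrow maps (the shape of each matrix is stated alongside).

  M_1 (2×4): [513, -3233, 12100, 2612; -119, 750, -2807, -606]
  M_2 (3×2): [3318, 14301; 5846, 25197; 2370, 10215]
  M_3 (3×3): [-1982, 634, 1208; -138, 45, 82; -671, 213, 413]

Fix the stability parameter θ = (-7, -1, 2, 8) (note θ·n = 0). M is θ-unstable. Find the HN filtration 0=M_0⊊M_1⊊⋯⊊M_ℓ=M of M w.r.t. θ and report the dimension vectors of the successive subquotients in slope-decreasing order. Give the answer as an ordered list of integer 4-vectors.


Via rank(M_{q-1}∘⋯∘M_p): M ≅ I[1,1]^2, I[1,2], I[1,4], I[3,4]^2.
μ_θ-semistable layers: μ^(1)=8; μ^(2)=2; μ^(3)=-1; μ^(4)=-7

((0, 0, 0, 3); (0, 0, 3, 0); (0, 2, 0, 0); (4, 0, 0, 0))


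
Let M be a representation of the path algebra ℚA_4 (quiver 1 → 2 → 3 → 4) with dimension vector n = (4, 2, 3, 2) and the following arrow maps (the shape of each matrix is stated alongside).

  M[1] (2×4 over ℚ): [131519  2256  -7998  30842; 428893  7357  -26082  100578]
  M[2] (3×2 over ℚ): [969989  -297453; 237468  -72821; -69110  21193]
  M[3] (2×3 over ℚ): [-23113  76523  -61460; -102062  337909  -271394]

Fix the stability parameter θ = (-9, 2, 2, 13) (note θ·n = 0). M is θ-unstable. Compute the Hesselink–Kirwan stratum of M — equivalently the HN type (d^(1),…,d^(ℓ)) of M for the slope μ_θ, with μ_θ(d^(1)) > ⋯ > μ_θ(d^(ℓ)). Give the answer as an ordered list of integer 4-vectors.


Barcode: M ≅ I[1,1]^2, I[1,4]^2, I[3,3]. HN layers by μ_θ (3 steps, strictly decreasing):
  μ^(1)=13; μ^(2)=2; μ^(3)=-9

((0, 0, 0, 2); (0, 2, 3, 0); (4, 0, 0, 0))


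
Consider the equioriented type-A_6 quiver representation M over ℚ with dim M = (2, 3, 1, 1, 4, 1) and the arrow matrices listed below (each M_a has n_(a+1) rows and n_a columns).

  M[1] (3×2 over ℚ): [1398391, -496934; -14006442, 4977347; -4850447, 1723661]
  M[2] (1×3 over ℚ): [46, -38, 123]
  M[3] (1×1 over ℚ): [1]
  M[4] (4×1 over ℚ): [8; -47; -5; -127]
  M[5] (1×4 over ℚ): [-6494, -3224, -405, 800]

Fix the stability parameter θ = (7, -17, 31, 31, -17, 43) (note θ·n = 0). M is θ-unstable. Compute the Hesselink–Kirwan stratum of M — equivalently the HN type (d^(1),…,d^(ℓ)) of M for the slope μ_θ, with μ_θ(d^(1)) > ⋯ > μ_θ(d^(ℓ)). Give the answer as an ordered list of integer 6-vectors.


Via rank(M_{q-1}∘⋯∘M_p): M ≅ I[1,2], I[1,6], I[2,2], I[5,5]^3.
μ_θ-semistable layers: μ^(1)=43; μ^(2)=15; μ^(3)=-5; μ^(4)=-17

((0, 0, 0, 0, 0, 1); (0, 0, 1, 1, 1, 0); (2, 2, 0, 0, 0, 0); (0, 1, 0, 0, 3, 0))


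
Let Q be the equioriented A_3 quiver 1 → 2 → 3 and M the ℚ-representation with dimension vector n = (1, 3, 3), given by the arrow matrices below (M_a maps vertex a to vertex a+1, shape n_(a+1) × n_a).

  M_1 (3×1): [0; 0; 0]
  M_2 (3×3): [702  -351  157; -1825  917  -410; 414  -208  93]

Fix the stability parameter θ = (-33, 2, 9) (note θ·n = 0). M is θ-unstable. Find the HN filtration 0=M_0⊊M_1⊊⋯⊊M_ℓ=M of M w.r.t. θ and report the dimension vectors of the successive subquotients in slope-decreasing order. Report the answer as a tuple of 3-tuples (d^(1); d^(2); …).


Via rank(M_{q-1}∘⋯∘M_p): M ≅ I[1,1], I[2,3]^3.
μ_θ-semistable layers: μ^(1)=9; μ^(2)=2; μ^(3)=-33

((0, 0, 3); (0, 3, 0); (1, 0, 0))


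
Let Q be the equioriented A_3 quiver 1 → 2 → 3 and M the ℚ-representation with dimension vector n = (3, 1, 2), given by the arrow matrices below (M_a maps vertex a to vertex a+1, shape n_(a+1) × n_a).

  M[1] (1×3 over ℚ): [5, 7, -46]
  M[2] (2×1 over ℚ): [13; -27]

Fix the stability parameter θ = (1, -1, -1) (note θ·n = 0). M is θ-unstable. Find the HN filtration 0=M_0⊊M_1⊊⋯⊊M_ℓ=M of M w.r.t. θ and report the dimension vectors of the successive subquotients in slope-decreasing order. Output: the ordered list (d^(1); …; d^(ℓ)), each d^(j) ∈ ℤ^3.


Barcode: M ≅ I[1,1]^2, I[1,3], I[3,3]. HN layers by μ_θ (3 steps, strictly decreasing):
  μ^(1)=1; μ^(2)=-1/3; μ^(3)=-1

((2, 0, 0); (1, 1, 1); (0, 0, 1))


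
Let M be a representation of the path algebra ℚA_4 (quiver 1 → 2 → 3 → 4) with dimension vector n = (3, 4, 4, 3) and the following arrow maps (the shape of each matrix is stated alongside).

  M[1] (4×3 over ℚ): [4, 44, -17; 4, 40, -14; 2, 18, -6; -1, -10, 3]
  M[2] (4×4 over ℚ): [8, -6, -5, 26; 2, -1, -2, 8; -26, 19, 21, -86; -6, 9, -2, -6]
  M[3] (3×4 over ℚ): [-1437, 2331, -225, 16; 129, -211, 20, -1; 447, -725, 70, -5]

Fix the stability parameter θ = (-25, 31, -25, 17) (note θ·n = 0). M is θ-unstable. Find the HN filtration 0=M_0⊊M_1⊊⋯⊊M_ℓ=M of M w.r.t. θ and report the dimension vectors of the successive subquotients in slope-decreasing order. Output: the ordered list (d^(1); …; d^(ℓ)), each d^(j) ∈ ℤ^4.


Interval decomposition of M: I[1,2], I[1,4]^2, I[2,3], I[3,3], I[4,4].
HN type (ℓ=4): μ^(1)=31; μ^(2)=17; μ^(3)=3; μ^(4)=-25

((0, 1, 0, 0); (0, 0, 0, 3); (0, 3, 3, 0); (3, 0, 1, 0))


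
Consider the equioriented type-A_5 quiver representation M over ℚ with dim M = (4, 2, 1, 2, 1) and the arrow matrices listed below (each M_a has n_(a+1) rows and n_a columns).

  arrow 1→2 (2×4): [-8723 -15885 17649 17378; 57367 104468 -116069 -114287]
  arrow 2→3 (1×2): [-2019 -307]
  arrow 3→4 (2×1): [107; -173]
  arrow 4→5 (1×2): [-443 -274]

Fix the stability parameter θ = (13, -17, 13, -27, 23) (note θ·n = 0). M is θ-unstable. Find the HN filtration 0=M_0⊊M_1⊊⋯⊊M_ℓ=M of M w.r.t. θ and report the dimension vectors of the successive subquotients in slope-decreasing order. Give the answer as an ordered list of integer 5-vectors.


Interval decomposition of M: I[1,1]^2, I[1,2], I[1,5], I[4,4].
HN type (ℓ=5): μ^(1)=23; μ^(2)=13; μ^(3)=-2; μ^(4)=-9/2; μ^(5)=-27

((0, 0, 0, 0, 1); (2, 0, 0, 0, 0); (1, 1, 0, 0, 0); (1, 1, 1, 1, 0); (0, 0, 0, 1, 0))


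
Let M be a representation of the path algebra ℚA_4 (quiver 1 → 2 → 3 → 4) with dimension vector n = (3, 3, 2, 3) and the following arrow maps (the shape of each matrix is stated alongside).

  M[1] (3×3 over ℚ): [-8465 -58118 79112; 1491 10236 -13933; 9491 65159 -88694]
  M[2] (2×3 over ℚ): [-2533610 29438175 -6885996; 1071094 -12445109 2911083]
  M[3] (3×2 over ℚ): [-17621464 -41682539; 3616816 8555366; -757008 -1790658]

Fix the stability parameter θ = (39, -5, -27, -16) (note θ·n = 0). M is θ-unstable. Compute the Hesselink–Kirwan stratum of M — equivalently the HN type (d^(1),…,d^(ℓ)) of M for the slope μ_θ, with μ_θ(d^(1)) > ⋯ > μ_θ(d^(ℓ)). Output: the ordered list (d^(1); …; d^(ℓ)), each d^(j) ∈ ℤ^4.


Via rank(M_{q-1}∘⋯∘M_p): M ≅ I[1,2], I[1,3], I[1,4], I[4,4]^2.
μ_θ-semistable layers: μ^(1)=17; μ^(2)=7/3; μ^(3)=-9/4; μ^(4)=-16

((1, 1, 0, 0); (1, 1, 1, 0); (1, 1, 1, 1); (0, 0, 0, 2))


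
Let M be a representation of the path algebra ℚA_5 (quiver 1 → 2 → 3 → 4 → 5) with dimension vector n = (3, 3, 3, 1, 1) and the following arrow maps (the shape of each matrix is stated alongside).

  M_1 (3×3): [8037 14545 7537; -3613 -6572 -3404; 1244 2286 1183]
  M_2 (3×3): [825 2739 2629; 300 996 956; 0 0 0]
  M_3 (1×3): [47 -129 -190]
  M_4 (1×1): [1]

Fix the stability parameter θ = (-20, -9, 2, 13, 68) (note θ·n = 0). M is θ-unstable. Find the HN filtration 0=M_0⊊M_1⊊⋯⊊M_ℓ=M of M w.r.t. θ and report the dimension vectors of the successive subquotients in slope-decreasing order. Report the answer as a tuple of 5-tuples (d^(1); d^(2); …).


Via rank(M_{q-1}∘⋯∘M_p): M ≅ I[1,2]^2, I[1,5], I[3,3]^2.
μ_θ-semistable layers: μ^(1)=68; μ^(2)=13; μ^(3)=2; μ^(4)=-9; μ^(5)=-20

((0, 0, 0, 0, 1); (0, 0, 0, 1, 0); (0, 0, 3, 0, 0); (0, 3, 0, 0, 0); (3, 0, 0, 0, 0))


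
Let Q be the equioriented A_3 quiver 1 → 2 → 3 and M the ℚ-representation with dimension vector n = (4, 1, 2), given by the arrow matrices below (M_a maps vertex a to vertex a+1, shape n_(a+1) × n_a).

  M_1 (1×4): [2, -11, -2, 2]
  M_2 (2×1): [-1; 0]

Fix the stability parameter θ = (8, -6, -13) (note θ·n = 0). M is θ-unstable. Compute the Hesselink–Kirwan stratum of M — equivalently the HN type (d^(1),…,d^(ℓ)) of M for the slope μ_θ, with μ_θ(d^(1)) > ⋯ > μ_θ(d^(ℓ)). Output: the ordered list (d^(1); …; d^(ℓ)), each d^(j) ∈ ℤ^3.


Barcode: M ≅ I[1,1]^3, I[1,3], I[3,3]. HN layers by μ_θ (3 steps, strictly decreasing):
  μ^(1)=8; μ^(2)=-11/3; μ^(3)=-13

((3, 0, 0); (1, 1, 1); (0, 0, 1))


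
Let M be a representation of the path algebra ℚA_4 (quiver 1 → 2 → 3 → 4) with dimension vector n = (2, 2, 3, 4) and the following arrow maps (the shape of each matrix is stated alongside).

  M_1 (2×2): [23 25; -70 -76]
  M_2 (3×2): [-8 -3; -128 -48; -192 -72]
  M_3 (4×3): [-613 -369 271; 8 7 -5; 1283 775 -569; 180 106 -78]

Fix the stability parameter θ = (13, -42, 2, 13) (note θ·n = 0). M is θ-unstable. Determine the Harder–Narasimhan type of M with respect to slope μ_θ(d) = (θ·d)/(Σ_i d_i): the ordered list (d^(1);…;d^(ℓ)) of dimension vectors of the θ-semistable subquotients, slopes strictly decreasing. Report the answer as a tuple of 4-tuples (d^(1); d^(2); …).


Interval decomposition of M: I[1,2], I[1,4], I[3,3], I[3,4], I[4,4]^2.
HN type (ℓ=3): μ^(1)=13; μ^(2)=2; μ^(3)=-29/2

((0, 0, 0, 4); (0, 0, 3, 0); (2, 2, 0, 0))


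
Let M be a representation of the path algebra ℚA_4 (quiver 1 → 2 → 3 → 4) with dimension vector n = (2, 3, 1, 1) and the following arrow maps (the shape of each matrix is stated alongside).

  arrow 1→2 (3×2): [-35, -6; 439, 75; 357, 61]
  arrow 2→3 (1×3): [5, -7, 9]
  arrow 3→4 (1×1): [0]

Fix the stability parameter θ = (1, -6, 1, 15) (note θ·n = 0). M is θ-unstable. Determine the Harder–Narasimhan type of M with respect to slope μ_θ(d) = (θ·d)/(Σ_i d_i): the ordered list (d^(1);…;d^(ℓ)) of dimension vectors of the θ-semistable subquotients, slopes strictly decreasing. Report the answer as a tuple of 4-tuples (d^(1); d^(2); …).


Interval decomposition of M: I[1,2], I[1,3], I[2,2], I[4,4].
HN type (ℓ=4): μ^(1)=15; μ^(2)=1; μ^(3)=-5/2; μ^(4)=-6

((0, 0, 0, 1); (0, 0, 1, 0); (2, 2, 0, 0); (0, 1, 0, 0))


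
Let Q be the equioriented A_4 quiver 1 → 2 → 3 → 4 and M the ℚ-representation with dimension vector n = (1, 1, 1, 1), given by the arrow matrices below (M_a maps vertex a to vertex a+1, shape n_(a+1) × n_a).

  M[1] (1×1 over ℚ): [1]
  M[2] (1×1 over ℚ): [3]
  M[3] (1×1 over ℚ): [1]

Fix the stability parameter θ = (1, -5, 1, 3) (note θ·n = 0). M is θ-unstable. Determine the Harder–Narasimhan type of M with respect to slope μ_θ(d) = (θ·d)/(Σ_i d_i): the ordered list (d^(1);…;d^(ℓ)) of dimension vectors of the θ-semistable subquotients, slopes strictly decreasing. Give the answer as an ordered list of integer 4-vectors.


Interval decomposition of M: I[1,4].
HN type (ℓ=3): μ^(1)=3; μ^(2)=1; μ^(3)=-2

((0, 0, 0, 1); (0, 0, 1, 0); (1, 1, 0, 0))


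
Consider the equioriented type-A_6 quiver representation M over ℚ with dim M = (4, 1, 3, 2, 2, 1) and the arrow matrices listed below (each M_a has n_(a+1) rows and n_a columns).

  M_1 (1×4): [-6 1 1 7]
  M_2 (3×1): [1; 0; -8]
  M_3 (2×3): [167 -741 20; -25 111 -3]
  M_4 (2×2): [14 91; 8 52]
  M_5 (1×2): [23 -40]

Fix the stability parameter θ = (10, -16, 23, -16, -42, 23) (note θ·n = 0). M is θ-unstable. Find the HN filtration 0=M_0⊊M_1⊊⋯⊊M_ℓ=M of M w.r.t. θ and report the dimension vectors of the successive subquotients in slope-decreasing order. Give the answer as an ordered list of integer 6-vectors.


Via rank(M_{q-1}∘⋯∘M_p): M ≅ I[1,1]^3, I[1,6], I[3,3], I[3,4], I[5,5].
μ_θ-semistable layers: μ^(1)=23; μ^(2)=10; μ^(3)=7/2; μ^(4)=-41/5; μ^(5)=-42

((0, 0, 1, 0, 0, 1); (3, 0, 0, 0, 0, 0); (0, 0, 1, 1, 0, 0); (1, 1, 1, 1, 1, 0); (0, 0, 0, 0, 1, 0))


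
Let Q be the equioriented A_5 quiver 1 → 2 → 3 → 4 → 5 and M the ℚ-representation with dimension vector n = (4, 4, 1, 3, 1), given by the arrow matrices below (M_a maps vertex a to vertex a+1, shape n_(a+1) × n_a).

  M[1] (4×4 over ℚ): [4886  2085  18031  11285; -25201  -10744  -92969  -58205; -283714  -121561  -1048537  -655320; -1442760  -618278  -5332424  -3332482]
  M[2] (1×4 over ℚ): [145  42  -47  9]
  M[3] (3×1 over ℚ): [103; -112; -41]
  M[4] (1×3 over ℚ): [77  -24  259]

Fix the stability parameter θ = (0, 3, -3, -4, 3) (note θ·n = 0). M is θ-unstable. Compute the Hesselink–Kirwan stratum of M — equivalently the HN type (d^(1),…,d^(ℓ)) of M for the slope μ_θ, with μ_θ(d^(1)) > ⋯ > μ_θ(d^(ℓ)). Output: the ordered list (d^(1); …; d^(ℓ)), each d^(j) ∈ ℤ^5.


Interval decomposition of M: I[1,2]^3, I[1,4], I[4,4], I[4,5].
HN type (ℓ=4): μ^(1)=3; μ^(2)=0; μ^(3)=-1; μ^(4)=-4

((0, 3, 0, 0, 1); (3, 0, 0, 0, 0); (1, 1, 1, 1, 0); (0, 0, 0, 2, 0))


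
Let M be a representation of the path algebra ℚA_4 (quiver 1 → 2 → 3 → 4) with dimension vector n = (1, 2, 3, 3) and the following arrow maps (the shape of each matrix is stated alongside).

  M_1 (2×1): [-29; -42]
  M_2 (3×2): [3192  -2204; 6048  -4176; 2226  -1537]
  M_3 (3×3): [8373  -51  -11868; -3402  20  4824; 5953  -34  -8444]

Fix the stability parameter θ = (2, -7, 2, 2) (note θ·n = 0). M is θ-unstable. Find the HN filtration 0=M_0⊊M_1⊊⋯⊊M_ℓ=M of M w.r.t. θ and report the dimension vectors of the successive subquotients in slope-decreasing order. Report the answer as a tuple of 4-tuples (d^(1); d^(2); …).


Interval decomposition of M: I[1,2], I[2,3], I[3,4]^2, I[4,4].
HN type (ℓ=3): μ^(1)=2; μ^(2)=-5/2; μ^(3)=-7

((0, 0, 3, 3); (1, 1, 0, 0); (0, 1, 0, 0))


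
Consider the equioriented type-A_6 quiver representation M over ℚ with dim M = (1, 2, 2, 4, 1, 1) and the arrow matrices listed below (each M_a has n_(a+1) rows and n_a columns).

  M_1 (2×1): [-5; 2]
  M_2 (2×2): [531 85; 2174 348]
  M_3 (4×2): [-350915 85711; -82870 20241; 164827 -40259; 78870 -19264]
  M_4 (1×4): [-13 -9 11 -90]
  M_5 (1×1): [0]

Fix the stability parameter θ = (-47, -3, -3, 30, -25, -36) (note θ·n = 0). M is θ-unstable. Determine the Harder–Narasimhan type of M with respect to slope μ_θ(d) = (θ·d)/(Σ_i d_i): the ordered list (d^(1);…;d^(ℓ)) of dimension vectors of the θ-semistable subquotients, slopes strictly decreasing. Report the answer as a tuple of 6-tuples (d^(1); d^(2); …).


Barcode: M ≅ I[1,5], I[2,4], I[4,4]^2, I[6,6]. HN layers by μ_θ (5 steps, strictly decreasing):
  μ^(1)=30; μ^(2)=5/2; μ^(3)=-3; μ^(4)=-36; μ^(5)=-47

((0, 0, 0, 3, 0, 0); (0, 0, 0, 1, 1, 0); (0, 2, 2, 0, 0, 0); (0, 0, 0, 0, 0, 1); (1, 0, 0, 0, 0, 0))


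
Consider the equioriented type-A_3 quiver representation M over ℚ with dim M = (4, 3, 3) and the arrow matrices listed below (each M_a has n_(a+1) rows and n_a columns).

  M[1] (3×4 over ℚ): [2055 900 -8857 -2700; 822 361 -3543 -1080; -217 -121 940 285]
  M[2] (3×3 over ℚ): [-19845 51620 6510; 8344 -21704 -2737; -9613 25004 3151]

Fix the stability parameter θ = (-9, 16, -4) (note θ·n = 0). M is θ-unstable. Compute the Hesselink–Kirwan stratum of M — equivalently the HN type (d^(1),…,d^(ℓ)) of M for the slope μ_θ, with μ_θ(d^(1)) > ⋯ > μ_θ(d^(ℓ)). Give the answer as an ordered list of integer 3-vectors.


Via rank(M_{q-1}∘⋯∘M_p): M ≅ I[1,1], I[1,2], I[1,3]^2, I[3,3].
μ_θ-semistable layers: μ^(1)=16; μ^(2)=6; μ^(3)=-4; μ^(4)=-9

((0, 1, 0); (0, 2, 2); (0, 0, 1); (4, 0, 0))


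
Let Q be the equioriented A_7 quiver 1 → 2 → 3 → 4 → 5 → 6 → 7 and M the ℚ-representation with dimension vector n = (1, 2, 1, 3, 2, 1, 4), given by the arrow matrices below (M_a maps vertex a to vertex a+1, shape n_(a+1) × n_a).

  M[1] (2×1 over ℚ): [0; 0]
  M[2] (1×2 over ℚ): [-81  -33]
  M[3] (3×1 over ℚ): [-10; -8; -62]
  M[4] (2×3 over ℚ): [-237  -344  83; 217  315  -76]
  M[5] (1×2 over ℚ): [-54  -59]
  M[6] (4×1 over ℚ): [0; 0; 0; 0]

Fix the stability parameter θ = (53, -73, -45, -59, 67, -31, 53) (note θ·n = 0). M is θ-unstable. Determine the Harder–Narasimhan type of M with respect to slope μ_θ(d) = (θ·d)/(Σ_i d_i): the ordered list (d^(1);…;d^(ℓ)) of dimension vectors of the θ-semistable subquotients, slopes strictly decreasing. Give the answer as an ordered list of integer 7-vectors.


Via rank(M_{q-1}∘⋯∘M_p): M ≅ I[1,1], I[2,2], I[2,6], I[4,4], I[4,5], I[7,7]^4.
μ_θ-semistable layers: μ^(1)=67; μ^(2)=53; μ^(3)=18; μ^(4)=-52; μ^(5)=-59; μ^(6)=-73

((0, 0, 0, 0, 1, 0, 0); (1, 0, 0, 0, 0, 0, 4); (0, 0, 0, 0, 1, 1, 0); (0, 0, 1, 1, 0, 0, 0); (0, 0, 0, 2, 0, 0, 0); (0, 2, 0, 0, 0, 0, 0))


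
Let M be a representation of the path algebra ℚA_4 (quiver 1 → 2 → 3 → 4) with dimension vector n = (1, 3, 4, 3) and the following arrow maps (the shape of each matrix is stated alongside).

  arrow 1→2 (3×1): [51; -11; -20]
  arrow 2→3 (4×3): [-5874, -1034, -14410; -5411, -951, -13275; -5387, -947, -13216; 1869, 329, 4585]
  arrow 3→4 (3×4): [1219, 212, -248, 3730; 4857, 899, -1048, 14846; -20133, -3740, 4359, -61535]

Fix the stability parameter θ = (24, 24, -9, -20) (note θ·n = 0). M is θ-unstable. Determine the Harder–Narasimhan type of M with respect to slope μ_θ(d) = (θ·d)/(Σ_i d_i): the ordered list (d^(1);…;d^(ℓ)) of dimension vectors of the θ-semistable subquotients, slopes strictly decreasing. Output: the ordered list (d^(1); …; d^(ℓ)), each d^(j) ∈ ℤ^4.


Interval decomposition of M: I[1,2], I[2,4]^2, I[3,3], I[3,4].
HN type (ℓ=4): μ^(1)=24; μ^(2)=-5/3; μ^(3)=-9; μ^(4)=-29/2

((1, 1, 0, 0); (0, 2, 2, 2); (0, 0, 1, 0); (0, 0, 1, 1))


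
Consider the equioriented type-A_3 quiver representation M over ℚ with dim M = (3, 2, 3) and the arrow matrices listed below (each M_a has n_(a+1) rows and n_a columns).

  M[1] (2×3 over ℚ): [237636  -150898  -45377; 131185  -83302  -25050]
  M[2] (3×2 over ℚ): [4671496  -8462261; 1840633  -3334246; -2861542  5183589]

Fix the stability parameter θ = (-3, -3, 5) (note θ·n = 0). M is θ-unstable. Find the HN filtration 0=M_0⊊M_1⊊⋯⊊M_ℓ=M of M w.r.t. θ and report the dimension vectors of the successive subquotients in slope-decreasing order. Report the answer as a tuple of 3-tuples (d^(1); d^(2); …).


Interval decomposition of M: I[1,1], I[1,3]^2, I[3,3].
HN type (ℓ=2): μ^(1)=5; μ^(2)=-3

((0, 0, 3); (3, 2, 0))


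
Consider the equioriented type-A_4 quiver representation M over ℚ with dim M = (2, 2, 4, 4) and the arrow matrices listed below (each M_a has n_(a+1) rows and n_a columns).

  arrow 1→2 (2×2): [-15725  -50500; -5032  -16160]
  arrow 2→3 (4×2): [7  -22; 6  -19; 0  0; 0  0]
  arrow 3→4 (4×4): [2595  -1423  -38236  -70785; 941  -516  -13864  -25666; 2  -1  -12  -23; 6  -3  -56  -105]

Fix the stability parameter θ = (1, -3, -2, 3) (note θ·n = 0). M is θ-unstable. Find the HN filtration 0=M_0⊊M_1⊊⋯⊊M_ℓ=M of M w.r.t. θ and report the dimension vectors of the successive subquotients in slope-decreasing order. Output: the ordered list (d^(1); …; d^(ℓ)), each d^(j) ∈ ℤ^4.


Via rank(M_{q-1}∘⋯∘M_p): M ≅ I[1,1], I[1,4], I[2,4], I[3,4]^2.
μ_θ-semistable layers: μ^(1)=3; μ^(2)=1; μ^(3)=-4/3; μ^(4)=-2; μ^(5)=-3

((0, 0, 0, 4); (1, 0, 0, 0); (1, 1, 1, 0); (0, 0, 3, 0); (0, 1, 0, 0))


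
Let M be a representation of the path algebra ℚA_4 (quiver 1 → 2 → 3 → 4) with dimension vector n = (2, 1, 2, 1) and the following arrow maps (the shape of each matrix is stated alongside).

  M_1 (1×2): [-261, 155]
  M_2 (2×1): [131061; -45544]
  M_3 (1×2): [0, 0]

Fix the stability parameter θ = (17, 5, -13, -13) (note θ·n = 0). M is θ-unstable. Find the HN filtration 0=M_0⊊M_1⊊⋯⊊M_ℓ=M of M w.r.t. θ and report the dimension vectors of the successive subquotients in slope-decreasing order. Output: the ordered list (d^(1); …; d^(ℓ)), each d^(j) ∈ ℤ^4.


Barcode: M ≅ I[1,1], I[1,3], I[3,3], I[4,4]. HN layers by μ_θ (3 steps, strictly decreasing):
  μ^(1)=17; μ^(2)=3; μ^(3)=-13

((1, 0, 0, 0); (1, 1, 1, 0); (0, 0, 1, 1))


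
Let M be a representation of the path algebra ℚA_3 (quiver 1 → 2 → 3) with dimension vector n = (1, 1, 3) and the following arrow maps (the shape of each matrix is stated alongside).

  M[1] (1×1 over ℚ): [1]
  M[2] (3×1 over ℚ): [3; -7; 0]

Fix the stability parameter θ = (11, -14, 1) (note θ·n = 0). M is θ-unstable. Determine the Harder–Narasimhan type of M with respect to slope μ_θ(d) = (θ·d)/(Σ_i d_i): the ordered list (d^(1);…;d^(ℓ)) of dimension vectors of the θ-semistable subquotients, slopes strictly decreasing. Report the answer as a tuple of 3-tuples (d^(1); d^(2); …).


Interval decomposition of M: I[1,3], I[3,3]^2.
HN type (ℓ=2): μ^(1)=1; μ^(2)=-3/2

((0, 0, 3); (1, 1, 0))


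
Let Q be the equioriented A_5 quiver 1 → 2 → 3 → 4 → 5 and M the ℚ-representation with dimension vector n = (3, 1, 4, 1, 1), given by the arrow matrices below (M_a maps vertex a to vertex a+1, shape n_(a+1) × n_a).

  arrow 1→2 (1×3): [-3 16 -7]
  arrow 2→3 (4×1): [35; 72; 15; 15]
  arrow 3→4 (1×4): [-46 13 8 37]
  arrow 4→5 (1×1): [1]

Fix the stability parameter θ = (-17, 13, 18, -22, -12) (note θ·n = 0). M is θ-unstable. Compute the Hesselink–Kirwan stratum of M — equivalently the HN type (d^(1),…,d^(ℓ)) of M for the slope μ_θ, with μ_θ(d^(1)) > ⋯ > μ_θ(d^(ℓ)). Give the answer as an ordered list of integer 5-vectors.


Barcode: M ≅ I[1,1]^2, I[1,5], I[3,3]^3. HN layers by μ_θ (3 steps, strictly decreasing):
  μ^(1)=18; μ^(2)=-3/4; μ^(3)=-17

((0, 0, 3, 0, 0); (0, 1, 1, 1, 1); (3, 0, 0, 0, 0))


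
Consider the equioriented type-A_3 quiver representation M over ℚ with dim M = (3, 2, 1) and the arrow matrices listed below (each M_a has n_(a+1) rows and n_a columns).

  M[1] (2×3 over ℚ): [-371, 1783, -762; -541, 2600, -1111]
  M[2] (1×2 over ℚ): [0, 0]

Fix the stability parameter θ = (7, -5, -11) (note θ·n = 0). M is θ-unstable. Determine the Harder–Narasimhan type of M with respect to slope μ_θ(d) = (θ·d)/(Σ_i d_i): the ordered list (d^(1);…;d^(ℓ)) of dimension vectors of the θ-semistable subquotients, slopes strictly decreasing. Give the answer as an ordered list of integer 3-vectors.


Barcode: M ≅ I[1,1], I[1,2]^2, I[3,3]. HN layers by μ_θ (3 steps, strictly decreasing):
  μ^(1)=7; μ^(2)=1; μ^(3)=-11

((1, 0, 0); (2, 2, 0); (0, 0, 1))


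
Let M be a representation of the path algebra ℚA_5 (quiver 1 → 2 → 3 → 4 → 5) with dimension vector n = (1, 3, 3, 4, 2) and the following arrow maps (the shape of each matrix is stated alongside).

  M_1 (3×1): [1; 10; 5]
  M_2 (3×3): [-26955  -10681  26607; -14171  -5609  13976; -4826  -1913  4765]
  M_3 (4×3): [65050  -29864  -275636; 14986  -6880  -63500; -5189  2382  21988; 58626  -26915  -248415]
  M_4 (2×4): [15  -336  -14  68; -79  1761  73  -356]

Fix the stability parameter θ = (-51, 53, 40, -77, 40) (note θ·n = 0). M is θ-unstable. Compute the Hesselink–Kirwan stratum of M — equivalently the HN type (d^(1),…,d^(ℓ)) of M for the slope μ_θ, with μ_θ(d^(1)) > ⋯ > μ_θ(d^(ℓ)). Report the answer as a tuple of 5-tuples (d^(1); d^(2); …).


Interval decomposition of M: I[1,3], I[2,4], I[2,5], I[4,4], I[4,5].
HN type (ℓ=5): μ^(1)=93/2; μ^(2)=40; μ^(3)=16/3; μ^(4)=-51; μ^(5)=-77

((0, 1, 1, 0, 0); (0, 0, 0, 0, 2); (0, 2, 2, 2, 0); (1, 0, 0, 0, 0); (0, 0, 0, 2, 0))


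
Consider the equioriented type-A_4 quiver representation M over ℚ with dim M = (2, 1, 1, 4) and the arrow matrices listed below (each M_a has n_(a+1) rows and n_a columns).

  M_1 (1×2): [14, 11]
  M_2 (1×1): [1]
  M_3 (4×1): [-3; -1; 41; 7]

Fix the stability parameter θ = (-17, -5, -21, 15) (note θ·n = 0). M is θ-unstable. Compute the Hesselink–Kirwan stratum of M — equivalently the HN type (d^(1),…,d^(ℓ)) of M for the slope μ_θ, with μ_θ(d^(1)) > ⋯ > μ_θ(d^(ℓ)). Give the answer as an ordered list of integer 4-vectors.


Barcode: M ≅ I[1,1], I[1,4], I[4,4]^3. HN layers by μ_θ (3 steps, strictly decreasing):
  μ^(1)=15; μ^(2)=-13; μ^(3)=-17

((0, 0, 0, 4); (0, 1, 1, 0); (2, 0, 0, 0))


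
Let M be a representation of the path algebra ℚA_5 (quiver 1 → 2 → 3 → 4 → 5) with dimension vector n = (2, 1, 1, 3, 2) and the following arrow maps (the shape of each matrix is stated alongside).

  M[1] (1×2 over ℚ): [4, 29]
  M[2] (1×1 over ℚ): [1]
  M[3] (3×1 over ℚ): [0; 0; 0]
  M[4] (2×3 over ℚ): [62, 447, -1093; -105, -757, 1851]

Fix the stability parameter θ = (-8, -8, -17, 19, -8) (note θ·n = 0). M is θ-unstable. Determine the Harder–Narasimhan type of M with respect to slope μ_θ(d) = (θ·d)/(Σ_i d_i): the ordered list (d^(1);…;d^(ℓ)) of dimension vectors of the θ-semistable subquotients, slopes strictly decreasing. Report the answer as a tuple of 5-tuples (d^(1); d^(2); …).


Via rank(M_{q-1}∘⋯∘M_p): M ≅ I[1,1], I[1,3], I[4,4], I[4,5]^2.
μ_θ-semistable layers: μ^(1)=19; μ^(2)=11/2; μ^(3)=-8; μ^(4)=-11

((0, 0, 0, 1, 0); (0, 0, 0, 2, 2); (1, 0, 0, 0, 0); (1, 1, 1, 0, 0))


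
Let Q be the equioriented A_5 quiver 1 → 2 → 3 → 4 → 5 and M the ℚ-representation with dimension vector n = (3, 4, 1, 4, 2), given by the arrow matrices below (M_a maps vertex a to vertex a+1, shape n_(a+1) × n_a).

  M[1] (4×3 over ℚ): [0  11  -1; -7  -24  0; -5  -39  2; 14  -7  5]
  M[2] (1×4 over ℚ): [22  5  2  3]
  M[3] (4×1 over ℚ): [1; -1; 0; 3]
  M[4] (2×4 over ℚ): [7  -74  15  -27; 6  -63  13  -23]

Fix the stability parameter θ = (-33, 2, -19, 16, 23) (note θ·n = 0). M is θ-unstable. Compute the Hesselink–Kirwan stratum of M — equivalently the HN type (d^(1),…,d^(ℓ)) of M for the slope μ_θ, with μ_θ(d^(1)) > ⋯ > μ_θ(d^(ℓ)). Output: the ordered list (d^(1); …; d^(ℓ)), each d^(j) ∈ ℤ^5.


Interval decomposition of M: I[1,2]^2, I[1,4], I[2,2], I[4,4], I[4,5]^2.
HN type (ℓ=5): μ^(1)=23; μ^(2)=16; μ^(3)=2; μ^(4)=-17/2; μ^(5)=-33

((0, 0, 0, 0, 2); (0, 0, 0, 4, 0); (0, 3, 0, 0, 0); (0, 1, 1, 0, 0); (3, 0, 0, 0, 0))


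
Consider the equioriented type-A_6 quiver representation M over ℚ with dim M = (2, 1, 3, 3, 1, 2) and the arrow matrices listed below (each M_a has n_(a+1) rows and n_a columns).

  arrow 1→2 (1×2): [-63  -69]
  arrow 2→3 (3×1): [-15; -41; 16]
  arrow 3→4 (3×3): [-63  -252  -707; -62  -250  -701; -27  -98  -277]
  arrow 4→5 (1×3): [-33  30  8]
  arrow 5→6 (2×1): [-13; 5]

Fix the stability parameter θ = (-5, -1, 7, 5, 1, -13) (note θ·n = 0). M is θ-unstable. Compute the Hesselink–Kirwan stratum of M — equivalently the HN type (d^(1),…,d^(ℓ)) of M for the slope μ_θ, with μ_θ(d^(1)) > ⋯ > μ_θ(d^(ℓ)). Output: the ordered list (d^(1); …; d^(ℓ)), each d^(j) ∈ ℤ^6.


Interval decomposition of M: I[1,1], I[1,6], I[3,4]^2, I[6,6].
HN type (ℓ=5): μ^(1)=6; μ^(2)=0; μ^(3)=-1; μ^(4)=-5; μ^(5)=-13

((0, 0, 2, 2, 0, 0); (0, 0, 1, 1, 1, 1); (0, 1, 0, 0, 0, 0); (2, 0, 0, 0, 0, 0); (0, 0, 0, 0, 0, 1))


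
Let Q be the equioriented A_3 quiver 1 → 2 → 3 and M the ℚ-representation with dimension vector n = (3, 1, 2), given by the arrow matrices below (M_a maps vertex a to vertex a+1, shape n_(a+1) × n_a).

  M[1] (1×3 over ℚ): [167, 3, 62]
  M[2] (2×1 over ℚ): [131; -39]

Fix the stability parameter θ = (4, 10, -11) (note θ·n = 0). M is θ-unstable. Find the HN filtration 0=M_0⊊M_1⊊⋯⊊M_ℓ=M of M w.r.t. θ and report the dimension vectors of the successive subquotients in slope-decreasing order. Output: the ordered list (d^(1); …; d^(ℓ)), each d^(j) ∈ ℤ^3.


Interval decomposition of M: I[1,1]^2, I[1,3], I[3,3].
HN type (ℓ=3): μ^(1)=4; μ^(2)=1; μ^(3)=-11

((2, 0, 0); (1, 1, 1); (0, 0, 1))


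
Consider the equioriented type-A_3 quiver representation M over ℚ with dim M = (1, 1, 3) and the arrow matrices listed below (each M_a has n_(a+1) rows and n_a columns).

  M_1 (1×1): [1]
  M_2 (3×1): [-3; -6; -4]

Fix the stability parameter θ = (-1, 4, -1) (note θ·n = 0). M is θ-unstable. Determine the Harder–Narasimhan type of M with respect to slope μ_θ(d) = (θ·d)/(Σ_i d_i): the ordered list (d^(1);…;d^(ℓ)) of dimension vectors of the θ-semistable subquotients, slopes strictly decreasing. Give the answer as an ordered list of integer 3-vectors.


Interval decomposition of M: I[1,3], I[3,3]^2.
HN type (ℓ=2): μ^(1)=3/2; μ^(2)=-1

((0, 1, 1); (1, 0, 2))


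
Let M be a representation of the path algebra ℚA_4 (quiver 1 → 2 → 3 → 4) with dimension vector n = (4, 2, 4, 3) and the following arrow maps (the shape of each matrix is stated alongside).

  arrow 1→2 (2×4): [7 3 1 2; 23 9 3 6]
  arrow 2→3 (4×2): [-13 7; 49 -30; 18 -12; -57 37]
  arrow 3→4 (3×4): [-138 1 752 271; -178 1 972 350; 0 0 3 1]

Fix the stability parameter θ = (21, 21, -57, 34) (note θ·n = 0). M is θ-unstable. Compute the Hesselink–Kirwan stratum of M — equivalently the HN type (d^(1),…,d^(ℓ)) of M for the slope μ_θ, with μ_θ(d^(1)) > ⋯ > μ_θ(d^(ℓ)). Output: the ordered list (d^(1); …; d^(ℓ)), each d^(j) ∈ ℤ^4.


Interval decomposition of M: I[1,1]^2, I[1,4]^2, I[3,3], I[3,4].
HN type (ℓ=4): μ^(1)=34; μ^(2)=21; μ^(3)=-5; μ^(4)=-57

((0, 0, 0, 3); (2, 0, 0, 0); (2, 2, 2, 0); (0, 0, 2, 0))


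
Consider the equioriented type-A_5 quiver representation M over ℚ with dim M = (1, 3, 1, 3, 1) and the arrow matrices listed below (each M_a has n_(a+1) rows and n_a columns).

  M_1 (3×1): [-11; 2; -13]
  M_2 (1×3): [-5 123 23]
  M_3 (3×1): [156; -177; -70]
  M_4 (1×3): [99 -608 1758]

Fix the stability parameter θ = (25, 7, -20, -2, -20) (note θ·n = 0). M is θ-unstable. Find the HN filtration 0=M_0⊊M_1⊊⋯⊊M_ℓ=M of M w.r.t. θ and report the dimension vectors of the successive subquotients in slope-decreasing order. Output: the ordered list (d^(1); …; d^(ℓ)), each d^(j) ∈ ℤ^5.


Barcode: M ≅ I[1,4], I[2,2]^2, I[4,4], I[4,5]. HN layers by μ_θ (4 steps, strictly decreasing):
  μ^(1)=7; μ^(2)=5/2; μ^(3)=-2; μ^(4)=-11

((0, 2, 0, 0, 0); (1, 1, 1, 1, 0); (0, 0, 0, 1, 0); (0, 0, 0, 1, 1))


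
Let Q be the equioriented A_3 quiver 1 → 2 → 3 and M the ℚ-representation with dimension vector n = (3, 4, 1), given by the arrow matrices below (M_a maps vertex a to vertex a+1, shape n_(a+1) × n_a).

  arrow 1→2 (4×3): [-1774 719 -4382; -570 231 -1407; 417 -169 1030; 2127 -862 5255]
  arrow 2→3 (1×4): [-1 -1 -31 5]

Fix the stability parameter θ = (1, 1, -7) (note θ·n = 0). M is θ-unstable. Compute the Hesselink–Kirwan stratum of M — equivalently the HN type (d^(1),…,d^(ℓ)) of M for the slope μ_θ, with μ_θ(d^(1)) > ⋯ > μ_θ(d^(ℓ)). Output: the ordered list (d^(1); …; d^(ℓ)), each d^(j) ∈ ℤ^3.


Interval decomposition of M: I[1,2]^2, I[1,3], I[2,2].
HN type (ℓ=2): μ^(1)=1; μ^(2)=-5/3

((2, 3, 0); (1, 1, 1))


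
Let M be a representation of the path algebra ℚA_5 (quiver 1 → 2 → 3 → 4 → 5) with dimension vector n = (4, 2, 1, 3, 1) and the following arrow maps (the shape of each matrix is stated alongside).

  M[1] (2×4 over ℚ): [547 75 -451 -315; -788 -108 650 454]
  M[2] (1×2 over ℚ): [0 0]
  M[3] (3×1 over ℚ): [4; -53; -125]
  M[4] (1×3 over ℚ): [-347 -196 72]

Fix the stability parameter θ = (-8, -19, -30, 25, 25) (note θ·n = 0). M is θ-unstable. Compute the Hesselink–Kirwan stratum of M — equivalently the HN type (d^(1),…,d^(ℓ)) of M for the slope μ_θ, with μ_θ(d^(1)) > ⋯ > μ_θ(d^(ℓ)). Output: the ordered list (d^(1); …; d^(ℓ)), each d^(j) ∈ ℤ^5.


Barcode: M ≅ I[1,1]^2, I[1,2]^2, I[3,4], I[4,4], I[4,5]. HN layers by μ_θ (4 steps, strictly decreasing):
  μ^(1)=25; μ^(2)=-8; μ^(3)=-27/2; μ^(4)=-30

((0, 0, 0, 3, 1); (2, 0, 0, 0, 0); (2, 2, 0, 0, 0); (0, 0, 1, 0, 0))


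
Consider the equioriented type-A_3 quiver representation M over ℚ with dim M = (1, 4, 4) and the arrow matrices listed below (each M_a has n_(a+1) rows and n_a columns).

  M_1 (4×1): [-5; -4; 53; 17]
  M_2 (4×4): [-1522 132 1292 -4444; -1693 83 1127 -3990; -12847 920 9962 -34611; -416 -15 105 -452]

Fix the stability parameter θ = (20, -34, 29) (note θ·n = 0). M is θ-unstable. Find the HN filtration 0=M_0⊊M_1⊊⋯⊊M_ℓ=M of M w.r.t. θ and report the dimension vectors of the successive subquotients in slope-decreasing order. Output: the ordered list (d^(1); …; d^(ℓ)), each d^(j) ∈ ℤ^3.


Barcode: M ≅ I[1,3], I[2,2], I[2,3]^2, I[3,3]. HN layers by μ_θ (3 steps, strictly decreasing):
  μ^(1)=29; μ^(2)=-7; μ^(3)=-34

((0, 0, 4); (1, 1, 0); (0, 3, 0))


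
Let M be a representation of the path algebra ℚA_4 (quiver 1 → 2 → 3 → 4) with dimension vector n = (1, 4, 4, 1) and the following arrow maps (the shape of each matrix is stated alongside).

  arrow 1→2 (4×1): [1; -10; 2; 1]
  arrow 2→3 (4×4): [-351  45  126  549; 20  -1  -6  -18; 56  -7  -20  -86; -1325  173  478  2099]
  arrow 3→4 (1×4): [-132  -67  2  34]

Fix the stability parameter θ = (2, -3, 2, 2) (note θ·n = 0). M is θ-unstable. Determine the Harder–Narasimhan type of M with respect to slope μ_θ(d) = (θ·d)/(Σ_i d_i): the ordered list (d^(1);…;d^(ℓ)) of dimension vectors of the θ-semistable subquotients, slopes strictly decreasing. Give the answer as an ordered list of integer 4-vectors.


Interval decomposition of M: I[1,2], I[2,3]^2, I[2,4], I[3,3].
HN type (ℓ=3): μ^(1)=2; μ^(2)=-1/2; μ^(3)=-3

((0, 0, 4, 1); (1, 1, 0, 0); (0, 3, 0, 0))


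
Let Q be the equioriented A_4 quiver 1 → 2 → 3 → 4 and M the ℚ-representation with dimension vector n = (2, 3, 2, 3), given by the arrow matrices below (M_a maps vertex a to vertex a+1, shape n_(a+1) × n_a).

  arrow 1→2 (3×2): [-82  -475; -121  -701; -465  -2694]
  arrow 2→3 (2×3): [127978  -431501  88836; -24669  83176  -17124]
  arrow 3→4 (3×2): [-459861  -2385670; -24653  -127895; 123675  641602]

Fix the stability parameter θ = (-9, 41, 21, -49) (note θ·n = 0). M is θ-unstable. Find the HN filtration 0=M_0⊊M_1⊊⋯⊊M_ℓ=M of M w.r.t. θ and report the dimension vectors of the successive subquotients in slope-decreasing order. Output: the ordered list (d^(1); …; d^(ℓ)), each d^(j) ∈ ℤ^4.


Interval decomposition of M: I[1,4]^2, I[2,2], I[4,4].
HN type (ℓ=4): μ^(1)=41; μ^(2)=13/3; μ^(3)=-9; μ^(4)=-49

((0, 1, 0, 0); (0, 2, 2, 2); (2, 0, 0, 0); (0, 0, 0, 1))
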